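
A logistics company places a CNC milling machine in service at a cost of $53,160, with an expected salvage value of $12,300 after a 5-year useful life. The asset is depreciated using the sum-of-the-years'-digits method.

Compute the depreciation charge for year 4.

$5,448

Depreciable base = $53,160 − $12,300 = $40,860.
Sum of the years' digits = 5+4+3+2+1 = 15.
Year 1: $40,860 × 5/15 = $13,620. Book value $39,540.
Year 2: $40,860 × 4/15 = $10,896. Book value $28,644.
Year 3: $40,860 × 3/15 = $8,172. Book value $20,472.
Year 4: $40,860 × 2/15 = $5,448. Book value $15,024.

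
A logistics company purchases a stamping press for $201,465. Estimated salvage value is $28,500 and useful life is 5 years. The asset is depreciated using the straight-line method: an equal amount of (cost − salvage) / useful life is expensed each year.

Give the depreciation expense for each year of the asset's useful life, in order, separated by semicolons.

Depreciable base = $201,465 − $28,500 = $172,965.
Annual expense = $172,965 / 5 = $34,593.
End of year 1: book value $166,872.
End of year 2: book value $132,279.
End of year 3: book value $97,686.
End of year 4: book value $63,093.
End of year 5: book value $28,500.

$34,593; $34,593; $34,593; $34,593; $34,593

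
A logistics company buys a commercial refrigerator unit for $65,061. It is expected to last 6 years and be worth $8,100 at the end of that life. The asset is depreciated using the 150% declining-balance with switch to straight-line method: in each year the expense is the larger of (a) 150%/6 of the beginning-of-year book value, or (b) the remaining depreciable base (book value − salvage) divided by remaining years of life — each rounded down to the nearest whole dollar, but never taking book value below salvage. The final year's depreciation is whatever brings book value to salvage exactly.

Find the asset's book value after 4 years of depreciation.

Depreciable base = $65,061 − $8,100 = $56,961.
Year 1: DB = ⌊$65,061 × 150%/6⌋ = $16,265; SL = ⌊$56,961/6⌋ = $9,493 → take DB $16,265. Book value $48,796.
Year 2: DB = ⌊$48,796 × 150%/6⌋ = $12,199; SL = ⌊$40,696/5⌋ = $8,139 → take DB $12,199. Book value $36,597.
Year 3: DB = ⌊$36,597 × 150%/6⌋ = $9,149; SL = ⌊$28,497/4⌋ = $7,124 → take DB $9,149. Book value $27,448.
Year 4: DB = ⌊$27,448 × 150%/6⌋ = $6,862; SL = ⌊$19,348/3⌋ = $6,449 → take DB $6,862. Book value $20,586.

$20,586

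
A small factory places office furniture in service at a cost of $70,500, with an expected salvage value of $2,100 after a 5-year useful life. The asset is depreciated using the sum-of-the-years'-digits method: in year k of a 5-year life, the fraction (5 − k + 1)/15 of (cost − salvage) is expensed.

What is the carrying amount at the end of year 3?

Depreciable base = $70,500 − $2,100 = $68,400.
Sum of the years' digits = 5+4+3+2+1 = 15.
Year 1: $68,400 × 5/15 = $22,800. Book value $47,700.
Year 2: $68,400 × 4/15 = $18,240. Book value $29,460.
Year 3: $68,400 × 3/15 = $13,680. Book value $15,780.

$15,780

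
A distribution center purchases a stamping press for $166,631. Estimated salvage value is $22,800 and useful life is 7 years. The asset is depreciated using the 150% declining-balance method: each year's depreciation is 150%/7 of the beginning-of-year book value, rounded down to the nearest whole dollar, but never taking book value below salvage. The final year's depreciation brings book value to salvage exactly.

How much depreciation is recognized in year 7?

$16,407

Depreciable base = $166,631 − $22,800 = $143,831.
Year 1: ⌊$166,631 × 150%/7⌋ = $35,706. Book value $130,925.
Year 2: ⌊$130,925 × 150%/7⌋ = $28,055. Book value $102,870.
Year 3: ⌊$102,870 × 150%/7⌋ = $22,043. Book value $80,827.
Year 4: ⌊$80,827 × 150%/7⌋ = $17,320. Book value $63,507.
Year 5: ⌊$63,507 × 150%/7⌋ = $13,608. Book value $49,899.
Year 6: ⌊$49,899 × 150%/7⌋ = $10,692. Book value $39,207.
Year 7 (final): $39,207 − $22,800 = $16,407. Book value $22,800.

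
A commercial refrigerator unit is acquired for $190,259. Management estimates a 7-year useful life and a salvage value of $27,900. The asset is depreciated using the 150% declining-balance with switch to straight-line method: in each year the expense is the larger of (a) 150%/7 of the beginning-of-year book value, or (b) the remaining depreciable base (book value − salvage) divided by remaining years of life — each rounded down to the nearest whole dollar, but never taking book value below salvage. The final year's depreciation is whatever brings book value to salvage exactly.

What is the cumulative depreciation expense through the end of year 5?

Depreciable base = $190,259 − $27,900 = $162,359.
Year 1: DB = ⌊$190,259 × 150%/7⌋ = $40,769; SL = ⌊$162,359/7⌋ = $23,194 → take DB $40,769. Book value $149,490.
Year 2: DB = ⌊$149,490 × 150%/7⌋ = $32,033; SL = ⌊$121,590/6⌋ = $20,265 → take DB $32,033. Book value $117,457.
Year 3: DB = ⌊$117,457 × 150%/7⌋ = $25,169; SL = ⌊$89,557/5⌋ = $17,911 → take DB $25,169. Book value $92,288.
Year 4: DB = ⌊$92,288 × 150%/7⌋ = $19,776; SL = ⌊$64,388/4⌋ = $16,097 → take DB $19,776. Book value $72,512.
Year 5: DB = ⌊$72,512 × 150%/7⌋ = $15,538; SL = ⌊$44,612/3⌋ = $14,870 → take DB $15,538. Book value $56,974.
Accumulated through year 5 = $190,259 − $56,974 = $133,285.

$133,285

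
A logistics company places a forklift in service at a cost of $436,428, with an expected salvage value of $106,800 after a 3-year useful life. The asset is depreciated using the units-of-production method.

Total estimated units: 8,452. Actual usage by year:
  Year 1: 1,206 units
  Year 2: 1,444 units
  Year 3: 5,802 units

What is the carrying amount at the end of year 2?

Depreciable base = $436,428 − $106,800 = $329,628.
Rate = $329,628 / 8,452 units = $39 per unit.
Year 1: 1,206 × $39 = $47,034. Book value $389,394.
Year 2: 1,444 × $39 = $56,316. Book value $333,078.

$333,078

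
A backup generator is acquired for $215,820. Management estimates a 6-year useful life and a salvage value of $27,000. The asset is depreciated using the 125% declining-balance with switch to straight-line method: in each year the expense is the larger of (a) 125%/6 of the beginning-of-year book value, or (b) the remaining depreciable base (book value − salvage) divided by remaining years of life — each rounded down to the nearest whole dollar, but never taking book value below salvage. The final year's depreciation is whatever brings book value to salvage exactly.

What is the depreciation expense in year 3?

$28,179

Depreciable base = $215,820 − $27,000 = $188,820.
Year 1: DB = ⌊$215,820 × 125%/6⌋ = $44,962; SL = ⌊$188,820/6⌋ = $31,470 → take DB $44,962. Book value $170,858.
Year 2: DB = ⌊$170,858 × 125%/6⌋ = $35,595; SL = ⌊$143,858/5⌋ = $28,771 → take DB $35,595. Book value $135,263.
Year 3: DB = ⌊$135,263 × 125%/6⌋ = $28,179; SL = ⌊$108,263/4⌋ = $27,065 → take DB $28,179. Book value $107,084.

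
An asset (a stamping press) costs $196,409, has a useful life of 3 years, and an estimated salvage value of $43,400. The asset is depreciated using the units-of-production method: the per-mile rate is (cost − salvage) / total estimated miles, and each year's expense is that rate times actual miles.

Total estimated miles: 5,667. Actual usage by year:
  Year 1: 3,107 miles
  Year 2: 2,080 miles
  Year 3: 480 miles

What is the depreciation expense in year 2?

$56,160

Depreciable base = $196,409 − $43,400 = $153,009.
Rate = $153,009 / 5,667 miles = $27 per mile.
Year 1: 3,107 × $27 = $83,889. Book value $112,520.
Year 2: 2,080 × $27 = $56,160. Book value $56,360.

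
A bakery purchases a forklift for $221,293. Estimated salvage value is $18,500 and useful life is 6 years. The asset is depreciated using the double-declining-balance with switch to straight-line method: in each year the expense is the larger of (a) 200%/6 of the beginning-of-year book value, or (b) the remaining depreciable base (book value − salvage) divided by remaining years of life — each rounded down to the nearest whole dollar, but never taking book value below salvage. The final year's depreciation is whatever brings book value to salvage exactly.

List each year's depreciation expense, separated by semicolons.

$73,764; $49,176; $32,784; $21,856; $14,571; $10,642

Depreciable base = $221,293 − $18,500 = $202,793.
Year 1: DB = ⌊$221,293 × 200%/6⌋ = $73,764; SL = ⌊$202,793/6⌋ = $33,798 → take DB $73,764. Book value $147,529.
Year 2: DB = ⌊$147,529 × 200%/6⌋ = $49,176; SL = ⌊$129,029/5⌋ = $25,805 → take DB $49,176. Book value $98,353.
Year 3: DB = ⌊$98,353 × 200%/6⌋ = $32,784; SL = ⌊$79,853/4⌋ = $19,963 → take DB $32,784. Book value $65,569.
Year 4: DB = ⌊$65,569 × 200%/6⌋ = $21,856; SL = ⌊$47,069/3⌋ = $15,689 → take DB $21,856. Book value $43,713.
Year 5: DB = ⌊$43,713 × 200%/6⌋ = $14,571; SL = ⌊$25,213/2⌋ = $12,606 → take DB $14,571. Book value $29,142.
Year 6 (final): $29,142 − $18,500 = $10,642. Book value $18,500.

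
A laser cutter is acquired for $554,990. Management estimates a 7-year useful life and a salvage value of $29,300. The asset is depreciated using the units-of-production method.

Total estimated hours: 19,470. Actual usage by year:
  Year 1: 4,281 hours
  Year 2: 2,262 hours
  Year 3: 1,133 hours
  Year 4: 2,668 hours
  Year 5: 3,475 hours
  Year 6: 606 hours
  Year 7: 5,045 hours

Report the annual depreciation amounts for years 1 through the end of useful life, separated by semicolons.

$115,587; $61,074; $30,591; $72,036; $93,825; $16,362; $136,215

Depreciable base = $554,990 − $29,300 = $525,690.
Rate = $525,690 / 19,470 hours = $27 per hour.
Year 1: 4,281 × $27 = $115,587. Book value $439,403.
Year 2: 2,262 × $27 = $61,074. Book value $378,329.
Year 3: 1,133 × $27 = $30,591. Book value $347,738.
Year 4: 2,668 × $27 = $72,036. Book value $275,702.
Year 5: 3,475 × $27 = $93,825. Book value $181,877.
Year 6: 606 × $27 = $16,362. Book value $165,515.
Year 7: 5,045 × $27 = $136,215. Book value $29,300.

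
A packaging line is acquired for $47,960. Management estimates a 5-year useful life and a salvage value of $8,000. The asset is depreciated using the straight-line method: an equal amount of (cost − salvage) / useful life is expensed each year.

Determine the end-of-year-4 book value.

Depreciable base = $47,960 − $8,000 = $39,960.
Annual expense = $39,960 / 5 = $7,992.
End of year 1: book value $39,968.
End of year 2: book value $31,976.
End of year 3: book value $23,984.
End of year 4: book value $15,992.

$15,992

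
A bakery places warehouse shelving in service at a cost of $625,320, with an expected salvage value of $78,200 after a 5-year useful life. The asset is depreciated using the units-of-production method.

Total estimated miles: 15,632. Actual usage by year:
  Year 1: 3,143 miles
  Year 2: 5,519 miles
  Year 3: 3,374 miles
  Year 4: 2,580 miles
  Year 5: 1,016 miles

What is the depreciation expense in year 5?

$35,560

Depreciable base = $625,320 − $78,200 = $547,120.
Rate = $547,120 / 15,632 miles = $35 per mile.
Year 1: 3,143 × $35 = $110,005. Book value $515,315.
Year 2: 5,519 × $35 = $193,165. Book value $322,150.
Year 3: 3,374 × $35 = $118,090. Book value $204,060.
Year 4: 2,580 × $35 = $90,300. Book value $113,760.
Year 5: 1,016 × $35 = $35,560. Book value $78,200.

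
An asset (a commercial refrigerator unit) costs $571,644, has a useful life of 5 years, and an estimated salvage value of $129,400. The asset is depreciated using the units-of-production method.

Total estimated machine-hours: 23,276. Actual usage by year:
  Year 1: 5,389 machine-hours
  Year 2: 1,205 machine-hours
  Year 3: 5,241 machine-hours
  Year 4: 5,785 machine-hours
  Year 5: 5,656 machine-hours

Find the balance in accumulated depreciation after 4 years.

Depreciable base = $571,644 − $129,400 = $442,244.
Rate = $442,244 / 23,276 machine-hours = $19 per machine-hour.
Year 1: 5,389 × $19 = $102,391. Book value $469,253.
Year 2: 1,205 × $19 = $22,895. Book value $446,358.
Year 3: 5,241 × $19 = $99,579. Book value $346,779.
Year 4: 5,785 × $19 = $109,915. Book value $236,864.
Accumulated through year 4 = $571,644 − $236,864 = $334,780.

$334,780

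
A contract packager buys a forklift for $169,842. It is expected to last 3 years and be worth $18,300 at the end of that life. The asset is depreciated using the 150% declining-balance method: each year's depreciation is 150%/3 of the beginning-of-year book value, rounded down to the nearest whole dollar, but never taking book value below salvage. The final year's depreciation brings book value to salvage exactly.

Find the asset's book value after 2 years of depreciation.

$42,461

Depreciable base = $169,842 − $18,300 = $151,542.
Year 1: ⌊$169,842 × 150%/3⌋ = $84,921. Book value $84,921.
Year 2: ⌊$84,921 × 150%/3⌋ = $42,460. Book value $42,461.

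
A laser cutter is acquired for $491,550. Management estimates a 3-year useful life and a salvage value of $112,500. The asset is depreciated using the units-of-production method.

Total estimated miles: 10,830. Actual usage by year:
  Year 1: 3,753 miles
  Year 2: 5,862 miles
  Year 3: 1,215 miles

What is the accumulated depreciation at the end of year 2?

$336,525

Depreciable base = $491,550 − $112,500 = $379,050.
Rate = $379,050 / 10,830 miles = $35 per mile.
Year 1: 3,753 × $35 = $131,355. Book value $360,195.
Year 2: 5,862 × $35 = $205,170. Book value $155,025.
Accumulated through year 2 = $491,550 − $155,025 = $336,525.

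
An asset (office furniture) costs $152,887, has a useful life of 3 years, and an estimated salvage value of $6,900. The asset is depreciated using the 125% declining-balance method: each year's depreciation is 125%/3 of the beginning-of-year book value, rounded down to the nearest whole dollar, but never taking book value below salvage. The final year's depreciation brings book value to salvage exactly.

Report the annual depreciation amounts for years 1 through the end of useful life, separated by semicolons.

$63,702; $37,160; $45,125

Depreciable base = $152,887 − $6,900 = $145,987.
Year 1: ⌊$152,887 × 125%/3⌋ = $63,702. Book value $89,185.
Year 2: ⌊$89,185 × 125%/3⌋ = $37,160. Book value $52,025.
Year 3 (final): $52,025 − $6,900 = $45,125. Book value $6,900.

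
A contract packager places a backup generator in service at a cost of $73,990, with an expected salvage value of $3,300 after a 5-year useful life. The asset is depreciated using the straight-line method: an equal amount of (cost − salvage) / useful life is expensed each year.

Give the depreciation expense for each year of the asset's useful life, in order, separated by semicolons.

Depreciable base = $73,990 − $3,300 = $70,690.
Annual expense = $70,690 / 5 = $14,138.
End of year 1: book value $59,852.
End of year 2: book value $45,714.
End of year 3: book value $31,576.
End of year 4: book value $17,438.
End of year 5: book value $3,300.

$14,138; $14,138; $14,138; $14,138; $14,138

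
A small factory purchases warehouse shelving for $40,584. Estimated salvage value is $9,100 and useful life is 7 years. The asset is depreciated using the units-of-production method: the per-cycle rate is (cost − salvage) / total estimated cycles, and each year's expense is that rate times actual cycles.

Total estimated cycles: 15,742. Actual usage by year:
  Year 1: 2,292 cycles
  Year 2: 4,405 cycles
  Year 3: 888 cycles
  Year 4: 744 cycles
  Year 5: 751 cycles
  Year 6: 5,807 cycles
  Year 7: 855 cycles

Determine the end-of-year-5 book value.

$22,424

Depreciable base = $40,584 − $9,100 = $31,484.
Rate = $31,484 / 15,742 cycles = $2 per cycle.
Year 1: 2,292 × $2 = $4,584. Book value $36,000.
Year 2: 4,405 × $2 = $8,810. Book value $27,190.
Year 3: 888 × $2 = $1,776. Book value $25,414.
Year 4: 744 × $2 = $1,488. Book value $23,926.
Year 5: 751 × $2 = $1,502. Book value $22,424.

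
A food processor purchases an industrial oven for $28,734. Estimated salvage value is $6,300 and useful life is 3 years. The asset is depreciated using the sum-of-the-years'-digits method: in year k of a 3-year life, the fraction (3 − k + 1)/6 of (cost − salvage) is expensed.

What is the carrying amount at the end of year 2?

$10,039

Depreciable base = $28,734 − $6,300 = $22,434.
Sum of the years' digits = 3+2+1 = 6.
Year 1: $22,434 × 3/6 = $11,217. Book value $17,517.
Year 2: $22,434 × 2/6 = $7,478. Book value $10,039.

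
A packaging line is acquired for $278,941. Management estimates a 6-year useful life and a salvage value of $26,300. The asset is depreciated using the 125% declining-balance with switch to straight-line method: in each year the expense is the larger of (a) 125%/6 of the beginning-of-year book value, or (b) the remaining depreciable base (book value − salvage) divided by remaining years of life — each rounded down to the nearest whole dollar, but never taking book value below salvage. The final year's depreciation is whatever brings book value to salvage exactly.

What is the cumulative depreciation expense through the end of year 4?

Depreciable base = $278,941 − $26,300 = $252,641.
Year 1: DB = ⌊$278,941 × 125%/6⌋ = $58,112; SL = ⌊$252,641/6⌋ = $42,106 → take DB $58,112. Book value $220,829.
Year 2: DB = ⌊$220,829 × 125%/6⌋ = $46,006; SL = ⌊$194,529/5⌋ = $38,905 → take DB $46,006. Book value $174,823.
Year 3: DB = ⌊$174,823 × 125%/6⌋ = $36,421; SL = ⌊$148,523/4⌋ = $37,130 → take SL $37,130. Book value $137,693.
Year 4: DB = ⌊$137,693 × 125%/6⌋ = $28,686; SL = ⌊$111,393/3⌋ = $37,131 → take SL $37,131. Book value $100,562.
Accumulated through year 4 = $278,941 − $100,562 = $178,379.

$178,379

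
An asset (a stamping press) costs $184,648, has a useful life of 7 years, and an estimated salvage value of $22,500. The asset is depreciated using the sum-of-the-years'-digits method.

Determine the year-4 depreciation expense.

$23,164

Depreciable base = $184,648 − $22,500 = $162,148.
Sum of the years' digits = 7+6+5+4+3+2+1 = 28.
Year 1: $162,148 × 7/28 = $40,537. Book value $144,111.
Year 2: $162,148 × 6/28 = $34,746. Book value $109,365.
Year 3: $162,148 × 5/28 = $28,955. Book value $80,410.
Year 4: $162,148 × 4/28 = $23,164. Book value $57,246.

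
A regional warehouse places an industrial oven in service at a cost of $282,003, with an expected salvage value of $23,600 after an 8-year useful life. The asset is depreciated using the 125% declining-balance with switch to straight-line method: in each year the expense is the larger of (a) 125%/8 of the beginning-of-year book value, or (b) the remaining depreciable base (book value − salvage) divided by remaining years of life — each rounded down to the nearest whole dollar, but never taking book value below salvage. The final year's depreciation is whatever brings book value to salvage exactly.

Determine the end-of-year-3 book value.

$169,394

Depreciable base = $282,003 − $23,600 = $258,403.
Year 1: DB = ⌊$282,003 × 125%/8⌋ = $44,062; SL = ⌊$258,403/8⌋ = $32,300 → take DB $44,062. Book value $237,941.
Year 2: DB = ⌊$237,941 × 125%/8⌋ = $37,178; SL = ⌊$214,341/7⌋ = $30,620 → take DB $37,178. Book value $200,763.
Year 3: DB = ⌊$200,763 × 125%/8⌋ = $31,369; SL = ⌊$177,163/6⌋ = $29,527 → take DB $31,369. Book value $169,394.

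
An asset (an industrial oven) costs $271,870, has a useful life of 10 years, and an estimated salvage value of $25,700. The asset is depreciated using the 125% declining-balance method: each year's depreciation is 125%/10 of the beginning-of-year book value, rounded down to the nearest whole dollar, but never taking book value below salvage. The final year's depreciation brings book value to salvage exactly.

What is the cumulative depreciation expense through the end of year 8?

Depreciable base = $271,870 − $25,700 = $246,170.
Year 1: ⌊$271,870 × 125%/10⌋ = $33,983. Book value $237,887.
Year 2: ⌊$237,887 × 125%/10⌋ = $29,735. Book value $208,152.
Year 3: ⌊$208,152 × 125%/10⌋ = $26,019. Book value $182,133.
Year 4: ⌊$182,133 × 125%/10⌋ = $22,766. Book value $159,367.
Year 5: ⌊$159,367 × 125%/10⌋ = $19,920. Book value $139,447.
Year 6: ⌊$139,447 × 125%/10⌋ = $17,430. Book value $122,017.
Year 7: ⌊$122,017 × 125%/10⌋ = $15,252. Book value $106,765.
Year 8: ⌊$106,765 × 125%/10⌋ = $13,345. Book value $93,420.
Accumulated through year 8 = $271,870 − $93,420 = $178,450.

$178,450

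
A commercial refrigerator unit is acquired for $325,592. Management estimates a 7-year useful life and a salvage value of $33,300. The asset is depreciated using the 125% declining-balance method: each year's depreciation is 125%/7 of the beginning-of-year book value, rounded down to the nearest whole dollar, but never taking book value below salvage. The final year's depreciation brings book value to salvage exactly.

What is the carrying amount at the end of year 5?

$121,767

Depreciable base = $325,592 − $33,300 = $292,292.
Year 1: ⌊$325,592 × 125%/7⌋ = $58,141. Book value $267,451.
Year 2: ⌊$267,451 × 125%/7⌋ = $47,759. Book value $219,692.
Year 3: ⌊$219,692 × 125%/7⌋ = $39,230. Book value $180,462.
Year 4: ⌊$180,462 × 125%/7⌋ = $32,225. Book value $148,237.
Year 5: ⌊$148,237 × 125%/7⌋ = $26,470. Book value $121,767.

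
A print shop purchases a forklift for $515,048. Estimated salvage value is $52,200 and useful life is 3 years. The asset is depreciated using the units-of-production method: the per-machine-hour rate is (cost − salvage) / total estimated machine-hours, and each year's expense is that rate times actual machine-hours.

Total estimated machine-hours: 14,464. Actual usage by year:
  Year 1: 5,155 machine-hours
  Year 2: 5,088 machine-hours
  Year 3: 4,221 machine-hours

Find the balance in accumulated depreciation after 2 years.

$327,776

Depreciable base = $515,048 − $52,200 = $462,848.
Rate = $462,848 / 14,464 machine-hours = $32 per machine-hour.
Year 1: 5,155 × $32 = $164,960. Book value $350,088.
Year 2: 5,088 × $32 = $162,816. Book value $187,272.
Accumulated through year 2 = $515,048 − $187,272 = $327,776.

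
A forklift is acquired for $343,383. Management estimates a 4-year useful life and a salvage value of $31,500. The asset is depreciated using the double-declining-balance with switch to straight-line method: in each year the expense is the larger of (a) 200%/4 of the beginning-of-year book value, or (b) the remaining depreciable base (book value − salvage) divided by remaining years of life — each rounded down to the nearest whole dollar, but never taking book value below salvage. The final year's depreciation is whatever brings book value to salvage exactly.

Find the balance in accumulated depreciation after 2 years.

Depreciable base = $343,383 − $31,500 = $311,883.
Year 1: DB = ⌊$343,383 × 200%/4⌋ = $171,691; SL = ⌊$311,883/4⌋ = $77,970 → take DB $171,691. Book value $171,692.
Year 2: DB = ⌊$171,692 × 200%/4⌋ = $85,846; SL = ⌊$140,192/3⌋ = $46,730 → take DB $85,846. Book value $85,846.
Accumulated through year 2 = $343,383 − $85,846 = $257,537.

$257,537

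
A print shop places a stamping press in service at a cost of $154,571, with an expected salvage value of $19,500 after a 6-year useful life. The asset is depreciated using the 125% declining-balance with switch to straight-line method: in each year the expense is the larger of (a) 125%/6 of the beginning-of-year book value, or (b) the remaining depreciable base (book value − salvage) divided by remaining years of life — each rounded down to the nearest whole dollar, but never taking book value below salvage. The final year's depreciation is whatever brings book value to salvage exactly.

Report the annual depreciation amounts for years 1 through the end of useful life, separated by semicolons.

Depreciable base = $154,571 − $19,500 = $135,071.
Year 1: DB = ⌊$154,571 × 125%/6⌋ = $32,202; SL = ⌊$135,071/6⌋ = $22,511 → take DB $32,202. Book value $122,369.
Year 2: DB = ⌊$122,369 × 125%/6⌋ = $25,493; SL = ⌊$102,869/5⌋ = $20,573 → take DB $25,493. Book value $96,876.
Year 3: DB = ⌊$96,876 × 125%/6⌋ = $20,182; SL = ⌊$77,376/4⌋ = $19,344 → take DB $20,182. Book value $76,694.
Year 4: DB = ⌊$76,694 × 125%/6⌋ = $15,977; SL = ⌊$57,194/3⌋ = $19,064 → take SL $19,064. Book value $57,630.
Year 5: DB = ⌊$57,630 × 125%/6⌋ = $12,006; SL = ⌊$38,130/2⌋ = $19,065 → take SL $19,065. Book value $38,565.
Year 6 (final): $38,565 − $19,500 = $19,065. Book value $19,500.

$32,202; $25,493; $20,182; $19,064; $19,065; $19,065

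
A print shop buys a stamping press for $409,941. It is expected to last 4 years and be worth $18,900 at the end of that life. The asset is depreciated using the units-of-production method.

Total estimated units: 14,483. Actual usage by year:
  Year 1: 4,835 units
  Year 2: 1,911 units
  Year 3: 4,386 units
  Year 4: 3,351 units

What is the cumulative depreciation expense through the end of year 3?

$300,564

Depreciable base = $409,941 − $18,900 = $391,041.
Rate = $391,041 / 14,483 units = $27 per unit.
Year 1: 4,835 × $27 = $130,545. Book value $279,396.
Year 2: 1,911 × $27 = $51,597. Book value $227,799.
Year 3: 4,386 × $27 = $118,422. Book value $109,377.
Accumulated through year 3 = $409,941 − $109,377 = $300,564.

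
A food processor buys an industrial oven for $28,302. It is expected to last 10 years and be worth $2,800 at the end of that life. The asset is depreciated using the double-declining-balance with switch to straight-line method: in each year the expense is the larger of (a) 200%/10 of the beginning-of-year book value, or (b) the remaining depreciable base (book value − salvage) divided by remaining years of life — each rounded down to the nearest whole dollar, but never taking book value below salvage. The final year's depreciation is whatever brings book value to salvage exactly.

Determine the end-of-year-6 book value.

$7,421

Depreciable base = $28,302 − $2,800 = $25,502.
Year 1: DB = ⌊$28,302 × 200%/10⌋ = $5,660; SL = ⌊$25,502/10⌋ = $2,550 → take DB $5,660. Book value $22,642.
Year 2: DB = ⌊$22,642 × 200%/10⌋ = $4,528; SL = ⌊$19,842/9⌋ = $2,204 → take DB $4,528. Book value $18,114.
Year 3: DB = ⌊$18,114 × 200%/10⌋ = $3,622; SL = ⌊$15,314/8⌋ = $1,914 → take DB $3,622. Book value $14,492.
Year 4: DB = ⌊$14,492 × 200%/10⌋ = $2,898; SL = ⌊$11,692/7⌋ = $1,670 → take DB $2,898. Book value $11,594.
Year 5: DB = ⌊$11,594 × 200%/10⌋ = $2,318; SL = ⌊$8,794/6⌋ = $1,465 → take DB $2,318. Book value $9,276.
Year 6: DB = ⌊$9,276 × 200%/10⌋ = $1,855; SL = ⌊$6,476/5⌋ = $1,295 → take DB $1,855. Book value $7,421.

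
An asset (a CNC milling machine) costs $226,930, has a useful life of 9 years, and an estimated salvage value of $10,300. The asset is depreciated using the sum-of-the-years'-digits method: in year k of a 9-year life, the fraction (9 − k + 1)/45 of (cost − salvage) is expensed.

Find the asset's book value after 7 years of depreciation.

Depreciable base = $226,930 − $10,300 = $216,630.
Sum of the years' digits = 9+8+7+6+5+4+3+2+1 = 45.
Year 1: $216,630 × 9/45 = $43,326. Book value $183,604.
Year 2: $216,630 × 8/45 = $38,512. Book value $145,092.
Year 3: $216,630 × 7/45 = $33,698. Book value $111,394.
Year 4: $216,630 × 6/45 = $28,884. Book value $82,510.
Year 5: $216,630 × 5/45 = $24,070. Book value $58,440.
Year 6: $216,630 × 4/45 = $19,256. Book value $39,184.
Year 7: $216,630 × 3/45 = $14,442. Book value $24,742.

$24,742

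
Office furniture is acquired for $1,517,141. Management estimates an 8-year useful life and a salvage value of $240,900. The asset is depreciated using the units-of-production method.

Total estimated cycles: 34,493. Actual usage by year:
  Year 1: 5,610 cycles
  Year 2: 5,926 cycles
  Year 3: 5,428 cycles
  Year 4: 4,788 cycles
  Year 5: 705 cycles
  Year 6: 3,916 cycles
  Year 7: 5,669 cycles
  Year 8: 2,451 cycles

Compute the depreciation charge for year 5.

$26,085

Depreciable base = $1,517,141 − $240,900 = $1,276,241.
Rate = $1,276,241 / 34,493 cycles = $37 per cycle.
Year 1: 5,610 × $37 = $207,570. Book value $1,309,571.
Year 2: 5,926 × $37 = $219,262. Book value $1,090,309.
Year 3: 5,428 × $37 = $200,836. Book value $889,473.
Year 4: 4,788 × $37 = $177,156. Book value $712,317.
Year 5: 705 × $37 = $26,085. Book value $686,232.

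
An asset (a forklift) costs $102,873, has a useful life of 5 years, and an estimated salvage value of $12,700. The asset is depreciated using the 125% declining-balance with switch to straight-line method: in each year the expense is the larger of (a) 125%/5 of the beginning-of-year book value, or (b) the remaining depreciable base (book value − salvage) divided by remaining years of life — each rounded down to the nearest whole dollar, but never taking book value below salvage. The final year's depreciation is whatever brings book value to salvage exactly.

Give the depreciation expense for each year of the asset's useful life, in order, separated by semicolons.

$25,718; $19,288; $15,055; $15,056; $15,056

Depreciable base = $102,873 − $12,700 = $90,173.
Year 1: DB = ⌊$102,873 × 125%/5⌋ = $25,718; SL = ⌊$90,173/5⌋ = $18,034 → take DB $25,718. Book value $77,155.
Year 2: DB = ⌊$77,155 × 125%/5⌋ = $19,288; SL = ⌊$64,455/4⌋ = $16,113 → take DB $19,288. Book value $57,867.
Year 3: DB = ⌊$57,867 × 125%/5⌋ = $14,466; SL = ⌊$45,167/3⌋ = $15,055 → take SL $15,055. Book value $42,812.
Year 4: DB = ⌊$42,812 × 125%/5⌋ = $10,703; SL = ⌊$30,112/2⌋ = $15,056 → take SL $15,056. Book value $27,756.
Year 5 (final): $27,756 − $12,700 = $15,056. Book value $12,700.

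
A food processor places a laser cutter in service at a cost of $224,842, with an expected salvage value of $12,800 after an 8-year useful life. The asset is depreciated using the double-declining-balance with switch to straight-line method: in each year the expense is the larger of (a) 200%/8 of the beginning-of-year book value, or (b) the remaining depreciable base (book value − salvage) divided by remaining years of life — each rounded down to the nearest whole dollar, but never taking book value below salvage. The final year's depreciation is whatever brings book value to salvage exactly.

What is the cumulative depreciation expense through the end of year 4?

Depreciable base = $224,842 − $12,800 = $212,042.
Year 1: DB = ⌊$224,842 × 200%/8⌋ = $56,210; SL = ⌊$212,042/8⌋ = $26,505 → take DB $56,210. Book value $168,632.
Year 2: DB = ⌊$168,632 × 200%/8⌋ = $42,158; SL = ⌊$155,832/7⌋ = $22,261 → take DB $42,158. Book value $126,474.
Year 3: DB = ⌊$126,474 × 200%/8⌋ = $31,618; SL = ⌊$113,674/6⌋ = $18,945 → take DB $31,618. Book value $94,856.
Year 4: DB = ⌊$94,856 × 200%/8⌋ = $23,714; SL = ⌊$82,056/5⌋ = $16,411 → take DB $23,714. Book value $71,142.
Accumulated through year 4 = $224,842 − $71,142 = $153,700.

$153,700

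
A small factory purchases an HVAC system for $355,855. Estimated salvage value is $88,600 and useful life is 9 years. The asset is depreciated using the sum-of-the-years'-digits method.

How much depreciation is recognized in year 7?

$17,817

Depreciable base = $355,855 − $88,600 = $267,255.
Sum of the years' digits = 9+8+7+6+5+4+3+2+1 = 45.
Year 1: $267,255 × 9/45 = $53,451. Book value $302,404.
Year 2: $267,255 × 8/45 = $47,512. Book value $254,892.
Year 3: $267,255 × 7/45 = $41,573. Book value $213,319.
Year 4: $267,255 × 6/45 = $35,634. Book value $177,685.
Year 5: $267,255 × 5/45 = $29,695. Book value $147,990.
Year 6: $267,255 × 4/45 = $23,756. Book value $124,234.
Year 7: $267,255 × 3/45 = $17,817. Book value $106,417.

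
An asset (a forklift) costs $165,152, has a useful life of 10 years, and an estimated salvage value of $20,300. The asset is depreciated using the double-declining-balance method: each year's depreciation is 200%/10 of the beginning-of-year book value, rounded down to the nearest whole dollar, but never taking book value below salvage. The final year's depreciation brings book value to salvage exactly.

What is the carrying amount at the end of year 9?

$22,168

Depreciable base = $165,152 − $20,300 = $144,852.
Year 1: ⌊$165,152 × 200%/10⌋ = $33,030. Book value $132,122.
Year 2: ⌊$132,122 × 200%/10⌋ = $26,424. Book value $105,698.
Year 3: ⌊$105,698 × 200%/10⌋ = $21,139. Book value $84,559.
Year 4: ⌊$84,559 × 200%/10⌋ = $16,911. Book value $67,648.
Year 5: ⌊$67,648 × 200%/10⌋ = $13,529. Book value $54,119.
Year 6: ⌊$54,119 × 200%/10⌋ = $10,823. Book value $43,296.
Year 7: ⌊$43,296 × 200%/10⌋ = $8,659. Book value $34,637.
Year 8: ⌊$34,637 × 200%/10⌋ = $6,927. Book value $27,710.
Year 9: ⌊$27,710 × 200%/10⌋ = $5,542. Book value $22,168.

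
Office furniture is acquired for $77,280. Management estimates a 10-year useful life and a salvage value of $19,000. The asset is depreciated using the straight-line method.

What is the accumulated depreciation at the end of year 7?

Depreciable base = $77,280 − $19,000 = $58,280.
Annual expense = $58,280 / 10 = $5,828.
End of year 1: book value $71,452.
End of year 2: book value $65,624.
End of year 3: book value $59,796.
End of year 4: book value $53,968.
End of year 5: book value $48,140.
End of year 6: book value $42,312.
End of year 7: book value $36,484.
Accumulated through year 7 = $77,280 − $36,484 = $40,796.

$40,796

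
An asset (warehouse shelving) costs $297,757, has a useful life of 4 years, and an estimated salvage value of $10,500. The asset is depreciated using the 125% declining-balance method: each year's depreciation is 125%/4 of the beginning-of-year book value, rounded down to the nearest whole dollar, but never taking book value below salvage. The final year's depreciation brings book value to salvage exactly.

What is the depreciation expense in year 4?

$86,257

Depreciable base = $297,757 − $10,500 = $287,257.
Year 1: ⌊$297,757 × 125%/4⌋ = $93,049. Book value $204,708.
Year 2: ⌊$204,708 × 125%/4⌋ = $63,971. Book value $140,737.
Year 3: ⌊$140,737 × 125%/4⌋ = $43,980. Book value $96,757.
Year 4 (final): $96,757 − $10,500 = $86,257. Book value $10,500.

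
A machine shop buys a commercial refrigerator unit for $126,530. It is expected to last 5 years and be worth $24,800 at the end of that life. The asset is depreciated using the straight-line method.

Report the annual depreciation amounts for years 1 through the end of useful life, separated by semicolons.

$20,346; $20,346; $20,346; $20,346; $20,346

Depreciable base = $126,530 − $24,800 = $101,730.
Annual expense = $101,730 / 5 = $20,346.
End of year 1: book value $106,184.
End of year 2: book value $85,838.
End of year 3: book value $65,492.
End of year 4: book value $45,146.
End of year 5: book value $24,800.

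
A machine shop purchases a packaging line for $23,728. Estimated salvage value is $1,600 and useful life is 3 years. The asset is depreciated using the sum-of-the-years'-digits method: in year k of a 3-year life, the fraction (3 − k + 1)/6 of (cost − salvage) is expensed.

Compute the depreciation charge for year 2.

Depreciable base = $23,728 − $1,600 = $22,128.
Sum of the years' digits = 3+2+1 = 6.
Year 1: $22,128 × 3/6 = $11,064. Book value $12,664.
Year 2: $22,128 × 2/6 = $7,376. Book value $5,288.

$7,376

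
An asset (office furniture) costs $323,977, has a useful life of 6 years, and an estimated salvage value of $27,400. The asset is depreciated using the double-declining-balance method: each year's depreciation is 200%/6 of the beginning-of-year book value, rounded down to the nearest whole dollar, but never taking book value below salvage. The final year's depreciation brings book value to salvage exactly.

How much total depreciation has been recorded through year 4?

Depreciable base = $323,977 − $27,400 = $296,577.
Year 1: ⌊$323,977 × 200%/6⌋ = $107,992. Book value $215,985.
Year 2: ⌊$215,985 × 200%/6⌋ = $71,995. Book value $143,990.
Year 3: ⌊$143,990 × 200%/6⌋ = $47,996. Book value $95,994.
Year 4: ⌊$95,994 × 200%/6⌋ = $31,998. Book value $63,996.
Accumulated through year 4 = $323,977 − $63,996 = $259,981.

$259,981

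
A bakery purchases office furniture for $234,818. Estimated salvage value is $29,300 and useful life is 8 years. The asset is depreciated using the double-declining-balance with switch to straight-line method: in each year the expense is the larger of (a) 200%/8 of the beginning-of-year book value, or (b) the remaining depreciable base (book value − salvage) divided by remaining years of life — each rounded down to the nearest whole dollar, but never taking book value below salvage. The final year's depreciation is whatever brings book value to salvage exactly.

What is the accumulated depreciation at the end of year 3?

$135,753

Depreciable base = $234,818 − $29,300 = $205,518.
Year 1: DB = ⌊$234,818 × 200%/8⌋ = $58,704; SL = ⌊$205,518/8⌋ = $25,689 → take DB $58,704. Book value $176,114.
Year 2: DB = ⌊$176,114 × 200%/8⌋ = $44,028; SL = ⌊$146,814/7⌋ = $20,973 → take DB $44,028. Book value $132,086.
Year 3: DB = ⌊$132,086 × 200%/8⌋ = $33,021; SL = ⌊$102,786/6⌋ = $17,131 → take DB $33,021. Book value $99,065.
Accumulated through year 3 = $234,818 − $99,065 = $135,753.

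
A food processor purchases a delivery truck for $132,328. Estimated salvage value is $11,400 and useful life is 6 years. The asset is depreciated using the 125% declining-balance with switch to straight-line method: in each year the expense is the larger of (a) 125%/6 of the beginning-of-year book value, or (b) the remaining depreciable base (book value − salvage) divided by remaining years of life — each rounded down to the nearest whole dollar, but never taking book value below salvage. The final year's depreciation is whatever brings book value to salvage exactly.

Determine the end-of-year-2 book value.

$82,935

Depreciable base = $132,328 − $11,400 = $120,928.
Year 1: DB = ⌊$132,328 × 125%/6⌋ = $27,568; SL = ⌊$120,928/6⌋ = $20,154 → take DB $27,568. Book value $104,760.
Year 2: DB = ⌊$104,760 × 125%/6⌋ = $21,825; SL = ⌊$93,360/5⌋ = $18,672 → take DB $21,825. Book value $82,935.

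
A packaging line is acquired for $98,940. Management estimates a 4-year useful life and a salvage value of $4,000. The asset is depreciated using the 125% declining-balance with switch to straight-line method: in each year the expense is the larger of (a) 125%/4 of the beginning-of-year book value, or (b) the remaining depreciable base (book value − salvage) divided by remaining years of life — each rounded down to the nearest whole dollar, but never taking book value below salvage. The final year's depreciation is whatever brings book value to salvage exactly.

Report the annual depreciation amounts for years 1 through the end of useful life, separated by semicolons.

$30,918; $21,340; $21,341; $21,341

Depreciable base = $98,940 − $4,000 = $94,940.
Year 1: DB = ⌊$98,940 × 125%/4⌋ = $30,918; SL = ⌊$94,940/4⌋ = $23,735 → take DB $30,918. Book value $68,022.
Year 2: DB = ⌊$68,022 × 125%/4⌋ = $21,256; SL = ⌊$64,022/3⌋ = $21,340 → take SL $21,340. Book value $46,682.
Year 3: DB = ⌊$46,682 × 125%/4⌋ = $14,588; SL = ⌊$42,682/2⌋ = $21,341 → take SL $21,341. Book value $25,341.
Year 4 (final): $25,341 − $4,000 = $21,341. Book value $4,000.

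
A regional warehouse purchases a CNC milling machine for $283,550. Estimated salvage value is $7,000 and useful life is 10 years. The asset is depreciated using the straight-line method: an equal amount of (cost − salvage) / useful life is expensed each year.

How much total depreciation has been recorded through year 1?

Depreciable base = $283,550 − $7,000 = $276,550.
Annual expense = $276,550 / 10 = $27,655.
End of year 1: book value $255,895.
Accumulated through year 1 = $283,550 − $255,895 = $27,655.

$27,655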